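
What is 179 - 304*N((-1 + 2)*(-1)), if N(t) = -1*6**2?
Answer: 11123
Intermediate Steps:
N(t) = -36 (N(t) = -1*36 = -36)
179 - 304*N((-1 + 2)*(-1)) = 179 - 304*(-36) = 179 + 10944 = 11123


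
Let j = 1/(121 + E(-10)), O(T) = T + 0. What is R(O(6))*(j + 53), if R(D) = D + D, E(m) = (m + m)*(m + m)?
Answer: 331368/521 ≈ 636.02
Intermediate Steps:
E(m) = 4*m² (E(m) = (2*m)*(2*m) = 4*m²)
O(T) = T
R(D) = 2*D
j = 1/521 (j = 1/(121 + 4*(-10)²) = 1/(121 + 4*100) = 1/(121 + 400) = 1/521 ≈ 0.0019194)
R(O(6))*(j + 53) = (2*6)*(1/521 + 53) = 12*(27614/521) = 331368/521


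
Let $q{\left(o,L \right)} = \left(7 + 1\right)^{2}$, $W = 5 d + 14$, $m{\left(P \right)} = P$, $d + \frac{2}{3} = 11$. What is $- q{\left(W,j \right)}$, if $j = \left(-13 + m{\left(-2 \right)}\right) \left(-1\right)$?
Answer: $-64$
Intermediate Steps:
$d = \frac{31}{3}$ ($d = - \frac{2}{3} + 11 = \frac{31}{3} \approx 10.333$)
$W = \frac{197}{3}$ ($W = 5 \cdot \frac{31}{3} + 14 = \frac{155}{3} + 14 = \frac{197}{3} \approx 65.667$)
$j = 15$ ($j = \left(-13 - 2\right) \left(-1\right) = \left(-15\right) \left(-1\right) = 15$)
$q{\left(o,L \right)} = 64$ ($q{\left(o,L \right)} = 8^{2} = 64$)
$- q{\left(W,j \right)} = \left(-1\right) 64 = -64$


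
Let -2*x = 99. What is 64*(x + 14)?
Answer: -2272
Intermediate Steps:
x = -99/2 (x = -½*99 = -99/2 ≈ -49.500)
64*(x + 14) = 64*(-99/2 + 14) = 64*(-71/2) = -2272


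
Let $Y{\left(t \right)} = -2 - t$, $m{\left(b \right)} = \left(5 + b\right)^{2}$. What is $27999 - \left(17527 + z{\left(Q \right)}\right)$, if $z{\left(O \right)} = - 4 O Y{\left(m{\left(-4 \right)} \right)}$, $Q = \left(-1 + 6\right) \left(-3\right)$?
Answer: $10652$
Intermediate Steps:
$Q = -15$ ($Q = 5 \left(-3\right) = -15$)
$z{\left(O \right)} = 12 O$ ($z{\left(O \right)} = - 4 O \left(-2 - \left(5 - 4\right)^{2}\right) = - 4 O \left(-2 - 1^{2}\right) = - 4 O \left(-2 - 1\right) = - 4 O \left(-3\right) = 12 O$)
$27999 - \left(17527 + z{\left(Q \right)}\right) = 27999 - \left(17527 + 12 \left(-15\right)\right) = 27999 - \left(17527 - 180\right) = 27999 - 17347 = 10652$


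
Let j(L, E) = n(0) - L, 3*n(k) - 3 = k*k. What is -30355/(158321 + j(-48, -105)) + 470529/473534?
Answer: 3007177658/3749678979 ≈ 0.80198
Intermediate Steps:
n(k) = 1 + k²/3 (n(k) = 1 + (k*k)/3 = 1 + k²/3)
j(L, E) = 1 - L (j(L, E) = (1 + (⅓)*0²) - L = (1 + (⅓)*0) - L = (1 + 0) - L = 1 - L)
-30355/(158321 + j(-48, -105)) + 470529/473534 = -30355/(158321 + (1 - 1*(-48))) + 470529/473534 = -30355/(158321 + (1 + 48)) + 470529*(1/473534) = -30355/(158321 + 49) + 470529/473534 = -30355/158370 + 470529/473534 = -30355*1/158370 + 470529/473534 = -6071/31674 + 470529/473534 = 3007177658/3749678979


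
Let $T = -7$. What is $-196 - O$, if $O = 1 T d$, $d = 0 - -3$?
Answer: $-175$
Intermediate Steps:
$d = 3$ ($d = 0 + 3 = 3$)
$O = -21$ ($O = 1 \left(-7\right) 3 = \left(-7\right) 3 = -21$)
$-196 - O = -196 - -21 = -196 + 21 = -175$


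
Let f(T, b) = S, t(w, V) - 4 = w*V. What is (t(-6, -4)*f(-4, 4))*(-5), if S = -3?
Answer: 420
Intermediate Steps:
t(w, V) = 4 + V*w (t(w, V) = 4 + w*V = 4 + V*w)
f(T, b) = -3
(t(-6, -4)*f(-4, 4))*(-5) = ((4 - 4*(-6))*(-3))*(-5) = ((4 + 24)*(-3))*(-5) = (28*(-3))*(-5) = -84*(-5) = 420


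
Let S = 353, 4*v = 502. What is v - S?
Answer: -455/2 ≈ -227.50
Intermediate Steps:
v = 251/2 (v = (¼)*502 = 251/2 ≈ 125.50)
v - S = 251/2 - 1*353 = 251/2 - 353 = -455/2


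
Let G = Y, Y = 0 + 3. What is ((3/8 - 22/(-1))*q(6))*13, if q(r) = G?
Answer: 6981/8 ≈ 872.63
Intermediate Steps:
Y = 3
G = 3
q(r) = 3
((3/8 - 22/(-1))*q(6))*13 = ((3/8 - 22/(-1))*3)*13 = ((3*(⅛) - 22*(-1))*3)*13 = ((3/8 + 22)*3)*13 = ((179/8)*3)*13 = (537/8)*13 = 6981/8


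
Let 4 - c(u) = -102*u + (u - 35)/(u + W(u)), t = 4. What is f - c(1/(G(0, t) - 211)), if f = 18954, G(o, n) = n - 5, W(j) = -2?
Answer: 854505801/45050 ≈ 18968.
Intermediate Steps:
G(o, n) = -5 + n
c(u) = 4 + 102*u - (-35 + u)/(-2 + u) (c(u) = 4 - (-102*u + (u - 35)/(u - 2)) = 4 - (-102*u + (-35 + u)/(-2 + u)) = 4 + (102*u - (-35 + u)/(-2 + u)) = 4 + 102*u - (-35 + u)/(-2 + u))
f - c(1/(G(0, t) - 211)) = 18954 - 3*(9 - 67/((-5 + 4) - 211) + 34*(1/((-5 + 4) - 211))²)/(-2 + 1/((-5 + 4) - 211)) = 18954 - 3*(9 - 67/(-1 - 211) + 34*(1/(-1 - 211))²)/(-2 + 1/(-1 - 211)) = 18954 - 3*(9 - 67/(-212) + 34*(1/(-212))²)/(-2 + 1/(-212)) = 18954 - 3*(9 - 67*(-1/212) + 34*(-1/212)²)/(-2 - 1/212) = 18954 - 3*(9 + 67/212 + 34*(1/44944))/(-425/212) = 18954 - 3*(-212)*(9 + 67/212 + 17/22472)/425 = 18954 - 3*(-212)*209367/(425*22472) = 18954 - 1*(-628101/45050) = 18954 + 628101/45050 = 854505801/45050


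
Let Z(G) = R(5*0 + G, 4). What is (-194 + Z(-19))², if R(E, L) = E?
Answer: 45369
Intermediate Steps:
Z(G) = G (Z(G) = 5*0 + G = 0 + G = G)
(-194 + Z(-19))² = (-194 - 19)² = (-213)² = 45369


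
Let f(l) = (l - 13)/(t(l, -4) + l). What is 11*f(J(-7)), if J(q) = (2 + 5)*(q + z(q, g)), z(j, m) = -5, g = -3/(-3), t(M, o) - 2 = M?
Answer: 1067/166 ≈ 6.4277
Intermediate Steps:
t(M, o) = 2 + M
g = 1 (g = -3*(-⅓) = 1)
J(q) = -35 + 7*q (J(q) = (2 + 5)*(q - 5) = 7*(-5 + q) = -35 + 7*q)
f(l) = (-13 + l)/(2 + 2*l) (f(l) = (l - 13)/((2 + l) + l) = (-13 + l)/(2 + 2*l))
11*f(J(-7)) = 11*((-13 + (-35 + 7*(-7)))/(2*(1 + (-35 + 7*(-7))))) = 11*((-13 + (-35 - 49))/(2*(1 + (-35 - 49)))) = 11*((-13 - 84)/(2*(1 - 84))) = 11*((½)*(-97)/(-83)) = 11*((½)*(-1/83)*(-97)) = 11*(97/166) = 1067/166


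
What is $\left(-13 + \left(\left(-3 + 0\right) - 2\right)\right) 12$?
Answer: $-216$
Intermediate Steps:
$\left(-13 + \left(\left(-3 + 0\right) - 2\right)\right) 12 = \left(-13 - 5\right) 12 = \left(-18\right) 12 = -216$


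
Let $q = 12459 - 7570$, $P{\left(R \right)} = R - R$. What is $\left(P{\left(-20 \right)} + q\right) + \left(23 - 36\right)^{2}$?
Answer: $5058$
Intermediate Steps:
$P{\left(R \right)} = 0$
$q = 4889$
$\left(P{\left(-20 \right)} + q\right) + \left(23 - 36\right)^{2} = \left(0 + 4889\right) + \left(23 - 36\right)^{2} = 4889 + \left(-13\right)^{2} = 4889 + 169 = 5058$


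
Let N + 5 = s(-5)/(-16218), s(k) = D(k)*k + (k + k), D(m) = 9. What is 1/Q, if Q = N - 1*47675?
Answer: -16218/773274185 ≈ -2.0973e-5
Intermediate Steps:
s(k) = 11*k (s(k) = 9*k + (k + k) = 9*k + 2*k = 11*k)
N = -81035/16218 (N = -5 + (11*(-5))/(-16218) = -5 - 55*(-1/16218) = -5 + 55/16218 = -81035/16218 ≈ -4.9966)
Q = -773274185/16218 (Q = -81035/16218 - 1*47675 = -81035/16218 - 47675 = -773274185/16218 ≈ -47680.)
1/Q = 1/(-773274185/16218) = -16218/773274185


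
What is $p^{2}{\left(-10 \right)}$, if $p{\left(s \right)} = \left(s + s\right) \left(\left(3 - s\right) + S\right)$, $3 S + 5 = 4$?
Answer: $\frac{577600}{9} \approx 64178.0$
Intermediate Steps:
$S = - \frac{1}{3}$ ($S = - \frac{5}{3} + \frac{1}{3} \cdot 4 = - \frac{5}{3} + \frac{4}{3} = - \frac{1}{3} \approx -0.33333$)
$p{\left(s \right)} = 2 s \left(\frac{8}{3} - s\right)$ ($p{\left(s \right)} = \left(s + s\right) \left(\left(3 - s\right) - \frac{1}{3}\right) = 2 s \left(\frac{8}{3} - s\right)$)
$p^{2}{\left(-10 \right)} = \left(\frac{2}{3} \left(-10\right) \left(8 - -30\right)\right)^{2} = \left(\frac{2}{3} \left(-10\right) \left(8 + 30\right)\right)^{2} = \left(\frac{2}{3} \left(-10\right) 38\right)^{2} = \left(- \frac{760}{3}\right)^{2} = \frac{577600}{9}$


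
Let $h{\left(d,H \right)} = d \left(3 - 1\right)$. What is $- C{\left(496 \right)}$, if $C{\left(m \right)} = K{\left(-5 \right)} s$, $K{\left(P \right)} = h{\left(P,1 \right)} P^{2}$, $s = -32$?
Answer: $-8000$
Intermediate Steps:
$h{\left(d,H \right)} = 2 d$ ($h{\left(d,H \right)} = d 2 = 2 d$)
$K{\left(P \right)} = 2 P^{3}$ ($K{\left(P \right)} = 2 P P^{2} = 2 P^{3}$)
$C{\left(m \right)} = 8000$ ($C{\left(m \right)} = 2 \left(-5\right)^{3} \left(-32\right) = 2 \left(-125\right) \left(-32\right) = \left(-250\right) \left(-32\right) = 8000$)
$- C{\left(496 \right)} = \left(-1\right) 8000 = -8000$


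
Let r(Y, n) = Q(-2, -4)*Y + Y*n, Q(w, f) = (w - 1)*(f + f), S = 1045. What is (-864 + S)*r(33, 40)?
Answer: 382272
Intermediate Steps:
Q(w, f) = 2*f*(-1 + w) (Q(w, f) = (-1 + w)*(2*f) = 2*f*(-1 + w))
r(Y, n) = 24*Y + Y*n (r(Y, n) = (2*(-4)*(-1 - 2))*Y + Y*n = (2*(-4)*(-3))*Y + Y*n = 24*Y + Y*n)
(-864 + S)*r(33, 40) = (-864 + 1045)*(33*(24 + 40)) = 181*(33*64) = 181*2112 = 382272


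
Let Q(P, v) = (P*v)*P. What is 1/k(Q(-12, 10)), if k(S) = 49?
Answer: 1/49 ≈ 0.020408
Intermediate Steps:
Q(P, v) = v*P²
1/k(Q(-12, 10)) = 1/49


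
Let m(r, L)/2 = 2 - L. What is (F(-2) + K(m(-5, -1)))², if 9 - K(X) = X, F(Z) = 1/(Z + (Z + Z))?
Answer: 289/36 ≈ 8.0278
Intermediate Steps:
F(Z) = 1/(3*Z) (F(Z) = 1/(Z + 2*Z) = 1/(3*Z))
m(r, L) = 4 - 2*L (m(r, L) = 2*(2 - L) = 4 - 2*L)
K(X) = 9 - X
(F(-2) + K(m(-5, -1)))² = ((⅓)/(-2) + (9 - (4 - 2*(-1))))² = ((⅓)*(-½) + (9 - (4 + 2)))² = (-⅙ + (9 - 1*6))² = (-⅙ + (9 - 6))² = (-⅙ + 3)² = (17/6)² = 289/36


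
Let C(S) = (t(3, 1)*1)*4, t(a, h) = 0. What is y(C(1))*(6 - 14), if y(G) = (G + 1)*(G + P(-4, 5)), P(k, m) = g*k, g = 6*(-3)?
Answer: -576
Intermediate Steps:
C(S) = 0 (C(S) = (0*1)*4 = 0*4 = 0)
g = -18
P(k, m) = -18*k
y(G) = (1 + G)*(72 + G) (y(G) = (G + 1)*(G - 18*(-4)) = (1 + G)*(G + 72) = (1 + G)*(72 + G))
y(C(1))*(6 - 14) = (72 + 0² + 73*0)*(6 - 14) = (72 + 0 + 0)*(-8) = 72*(-8) = -576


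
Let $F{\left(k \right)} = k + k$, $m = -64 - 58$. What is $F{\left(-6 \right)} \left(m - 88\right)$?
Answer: $2520$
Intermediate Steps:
$m = -122$ ($m = -64 - 58 = -122$)
$F{\left(k \right)} = 2 k$
$F{\left(-6 \right)} \left(m - 88\right) = 2 \left(-6\right) \left(-122 - 88\right) = \left(-12\right) \left(-210\right) = 2520$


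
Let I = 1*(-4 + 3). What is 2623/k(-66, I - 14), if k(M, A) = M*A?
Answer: 2623/990 ≈ 2.6495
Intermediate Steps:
I = -1 (I = 1*(-1) = -1)
k(M, A) = A*M
2623/k(-66, I - 14) = 2623/(((-1 - 14)*(-66))) = 2623/((-15*(-66))) = 2623/990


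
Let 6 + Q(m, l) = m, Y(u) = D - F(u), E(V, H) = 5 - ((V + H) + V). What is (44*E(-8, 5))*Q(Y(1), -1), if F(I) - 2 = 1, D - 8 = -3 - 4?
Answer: -5632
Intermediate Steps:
D = 1 (D = 8 + (-3 - 4) = 8 - 7 = 1)
F(I) = 3 (F(I) = 2 + 1 = 3)
E(V, H) = 5 - H - 2*V (E(V, H) = 5 - ((H + V) + V) = 5 - (H + 2*V) = 5 + (-H - 2*V) = 5 - H - 2*V)
Y(u) = -2 (Y(u) = 1 - 1*3 = 1 - 3 = -2)
Q(m, l) = -6 + m
(44*E(-8, 5))*Q(Y(1), -1) = (44*(5 - 1*5 - 2*(-8)))*(-6 - 2) = (44*(5 - 5 + 16))*(-8) = (44*16)*(-8) = 704*(-8) = -5632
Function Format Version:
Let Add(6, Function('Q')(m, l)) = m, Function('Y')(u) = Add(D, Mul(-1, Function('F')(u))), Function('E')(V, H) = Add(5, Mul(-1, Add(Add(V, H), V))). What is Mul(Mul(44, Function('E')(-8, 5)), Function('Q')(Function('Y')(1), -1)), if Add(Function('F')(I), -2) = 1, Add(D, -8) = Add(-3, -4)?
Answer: -5632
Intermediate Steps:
D = 1 (D = Add(8, Add(-3, -4)) = Add(8, -7) = 1)
Function('F')(I) = 3 (Function('F')(I) = Add(2, 1) = 3)
Function('E')(V, H) = Add(5, Mul(-1, H), Mul(-2, V)) (Function('E')(V, H) = Add(5, Mul(-1, Add(Add(H, V), V))) = Add(5, Mul(-1, Add(H, Mul(2, V)))) = Add(5, Add(Mul(-1, H), Mul(-2, V))) = Add(5, Mul(-1, H), Mul(-2, V)))
Function('Y')(u) = -2 (Function('Y')(u) = Add(1, Mul(-1, 3)) = Add(1, -3) = -2)
Function('Q')(m, l) = Add(-6, m)
Mul(Mul(44, Function('E')(-8, 5)), Function('Q')(Function('Y')(1), -1)) = Mul(Mul(44, Add(5, Mul(-1, 5), Mul(-2, -8))), Add(-6, -2)) = Mul(Mul(44, Add(5, -5, 16)), -8) = Mul(Mul(44, 16), -8) = Mul(704, -8) = -5632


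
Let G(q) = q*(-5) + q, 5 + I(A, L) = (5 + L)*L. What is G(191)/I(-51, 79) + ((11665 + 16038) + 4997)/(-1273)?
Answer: -11463488/444277 ≈ -25.803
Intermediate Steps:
I(A, L) = -5 + L*(5 + L) (I(A, L) = -5 + (5 + L)*L = -5 + L*(5 + L))
G(q) = -4*q (G(q) = -5*q + q = -4*q)
G(191)/I(-51, 79) + ((11665 + 16038) + 4997)/(-1273) = (-4*191)/(-5 + 79² + 5*79) + ((11665 + 16038) + 4997)/(-1273) = -764/(-5 + 6241 + 395) + (27703 + 4997)*(-1/1273) = -764/6631 + 32700*(-1/1273) = -764*1/6631 - 32700/1273 = -764/6631 - 32700/1273 = -11463488/444277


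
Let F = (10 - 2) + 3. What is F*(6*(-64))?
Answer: -4224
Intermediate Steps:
F = 11 (F = 8 + 3 = 11)
F*(6*(-64)) = 11*(6*(-64)) = 11*(-384) = -4224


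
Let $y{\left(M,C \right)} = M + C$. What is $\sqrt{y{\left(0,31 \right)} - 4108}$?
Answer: $3 i \sqrt{453} \approx 63.851 i$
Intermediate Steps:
$y{\left(M,C \right)} = C + M$
$\sqrt{y{\left(0,31 \right)} - 4108} = \sqrt{\left(31 + 0\right) - 4108} = \sqrt{31 - 4108} = \sqrt{-4077} = 3 i \sqrt{453}$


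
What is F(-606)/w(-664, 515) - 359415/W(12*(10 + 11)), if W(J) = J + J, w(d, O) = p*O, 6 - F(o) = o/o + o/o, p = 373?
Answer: -1095901943/1536760 ≈ -713.13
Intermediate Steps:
F(o) = 4 (F(o) = 6 - (o/o + o/o) = 6 - (1 + 1) = 6 - 1*2 = 6 - 2 = 4)
w(d, O) = 373*O
W(J) = 2*J
F(-606)/w(-664, 515) - 359415/W(12*(10 + 11)) = 4/((373*515)) - 359415*1/(24*(10 + 11)) = 4/192095 - 359415/(2*(12*21)) = 4*(1/192095) - 359415/(2*252) = 4/192095 - 359415/504 = 4/192095 - 359415*1/504 = 4/192095 - 5705/8 = -1095901943/1536760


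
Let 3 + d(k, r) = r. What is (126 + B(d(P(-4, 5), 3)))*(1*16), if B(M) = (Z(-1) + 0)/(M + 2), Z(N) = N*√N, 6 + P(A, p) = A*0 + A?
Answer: 2016 - 8*I ≈ 2016.0 - 8.0*I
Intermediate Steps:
P(A, p) = -6 + A (P(A, p) = -6 + (A*0 + A) = -6 + (0 + A) = -6 + A)
Z(N) = N^(3/2)
d(k, r) = -3 + r
B(M) = -I/(2 + M) (B(M) = ((-1)^(3/2) + 0)/(M + 2) = (-I + 0)/(2 + M) = (-I)/(2 + M) = -I/(2 + M))
(126 + B(d(P(-4, 5), 3)))*(1*16) = (126 - I/(2 + (-3 + 3)))*(1*16) = (126 - I/(2 + 0))*16 = (126 - 1*I/2)*16 = (126 - 1*I*½)*16 = (126 - I/2)*16 = 2016 - 8*I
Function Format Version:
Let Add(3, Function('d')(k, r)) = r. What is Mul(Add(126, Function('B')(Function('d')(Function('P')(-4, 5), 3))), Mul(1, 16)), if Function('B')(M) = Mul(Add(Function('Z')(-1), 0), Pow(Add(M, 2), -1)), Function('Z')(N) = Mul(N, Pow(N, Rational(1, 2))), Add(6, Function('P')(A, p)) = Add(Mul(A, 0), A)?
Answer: Add(2016, Mul(-8, I)) ≈ Add(2016.0, Mul(-8.0000, I))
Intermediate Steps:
Function('P')(A, p) = Add(-6, A) (Function('P')(A, p) = Add(-6, Add(Mul(A, 0), A)) = Add(-6, Add(0, A)) = Add(-6, A))
Function('Z')(N) = Pow(N, Rational(3, 2))
Function('d')(k, r) = Add(-3, r)
Function('B')(M) = Mul(-1, I, Pow(Add(2, M), -1)) (Function('B')(M) = Mul(Add(Pow(-1, Rational(3, 2)), 0), Pow(Add(M, 2), -1)) = Mul(Add(Mul(-1, I), 0), Pow(Add(2, M), -1)) = Mul(Mul(-1, I), Pow(Add(2, M), -1)) = Mul(-1, I, Pow(Add(2, M), -1)))
Mul(Add(126, Function('B')(Function('d')(Function('P')(-4, 5), 3))), Mul(1, 16)) = Mul(Add(126, Mul(-1, I, Pow(Add(2, Add(-3, 3)), -1))), Mul(1, 16)) = Mul(Add(126, Mul(-1, I, Pow(Add(2, 0), -1))), 16) = Mul(Add(126, Mul(-1, I, Pow(2, -1))), 16) = Mul(Add(126, Mul(-1, I, Rational(1, 2))), 16) = Mul(Add(126, Mul(Rational(-1, 2), I)), 16) = Add(2016, Mul(-8, I))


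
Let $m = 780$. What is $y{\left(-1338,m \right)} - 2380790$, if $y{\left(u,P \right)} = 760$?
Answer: $-2380030$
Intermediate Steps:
$y{\left(-1338,m \right)} - 2380790 = 760 - 2380790 = -2380030$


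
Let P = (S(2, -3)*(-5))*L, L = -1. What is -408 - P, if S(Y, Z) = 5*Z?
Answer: -333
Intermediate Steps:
P = -75 (P = ((5*(-3))*(-5))*(-1) = -15*(-5)*(-1) = 75*(-1) = -75)
-408 - P = -408 - 1*(-75) = -408 + 75 = -333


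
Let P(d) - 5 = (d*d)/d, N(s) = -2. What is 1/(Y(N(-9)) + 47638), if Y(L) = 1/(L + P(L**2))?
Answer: 7/333467 ≈ 2.0992e-5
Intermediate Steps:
P(d) = 5 + d (P(d) = 5 + (d*d)/d = 5 + d**2/d = 5 + d)
Y(L) = 1/(5 + L + L**2) (Y(L) = 1/(L + (5 + L**2)) = 1/(5 + L + L**2))
1/(Y(N(-9)) + 47638) = 1/(1/(5 - 2 + (-2)**2) + 47638) = 1/(1/(5 - 2 + 4) + 47638) = 1/(1/7 + 47638) = 1/(333467/7) = 7/333467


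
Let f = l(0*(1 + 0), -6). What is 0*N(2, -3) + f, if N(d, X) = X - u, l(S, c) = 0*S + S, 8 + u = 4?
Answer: 0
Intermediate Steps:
u = -4 (u = -8 + 4 = -4)
l(S, c) = S (l(S, c) = 0 + S = S)
f = 0 (f = 0*(1 + 0) = 0*1 = 0)
N(d, X) = 4 + X (N(d, X) = X - 1*(-4) = X + 4 = 4 + X)
0*N(2, -3) + f = 0*(4 - 3) + 0 = 0*1 + 0 = 0 + 0 = 0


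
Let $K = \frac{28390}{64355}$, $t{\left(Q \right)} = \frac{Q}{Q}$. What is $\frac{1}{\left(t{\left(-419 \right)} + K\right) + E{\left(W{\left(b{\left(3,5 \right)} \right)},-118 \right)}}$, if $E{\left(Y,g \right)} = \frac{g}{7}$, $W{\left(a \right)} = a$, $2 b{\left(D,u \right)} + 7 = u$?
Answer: $- \frac{90097}{1388935} \approx -0.064868$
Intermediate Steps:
$t{\left(Q \right)} = 1$
$b{\left(D,u \right)} = - \frac{7}{2} + \frac{u}{2}$
$E{\left(Y,g \right)} = \frac{g}{7}$ ($E{\left(Y,g \right)} = g \frac{1}{7} = \frac{g}{7}$)
$K = \frac{5678}{12871}$ ($K = 28390 \cdot \frac{1}{64355} = \frac{5678}{12871} \approx 0.44115$)
$\frac{1}{\left(t{\left(-419 \right)} + K\right) + E{\left(W{\left(b{\left(3,5 \right)} \right)},-118 \right)}} = \frac{1}{\left(1 + \frac{5678}{12871}\right) + \frac{1}{7} \left(-118\right)} = \frac{1}{\frac{18549}{12871} - \frac{118}{7}} = \frac{1}{- \frac{1388935}{90097}} = - \frac{90097}{1388935}$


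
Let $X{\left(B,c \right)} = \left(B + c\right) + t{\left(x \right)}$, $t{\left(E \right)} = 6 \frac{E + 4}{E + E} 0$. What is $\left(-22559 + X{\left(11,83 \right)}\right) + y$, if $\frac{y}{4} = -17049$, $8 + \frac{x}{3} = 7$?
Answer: $-90661$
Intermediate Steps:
$x = -3$ ($x = -24 + 3 \cdot 7 = -24 + 21 = -3$)
$y = -68196$ ($y = 4 \left(-17049\right) = -68196$)
$t{\left(E \right)} = 0$ ($t{\left(E \right)} = 6 \frac{4 + E}{2 E} 0 = \frac{3 \left(4 + E\right)}{E} 0 = 0$)
$X{\left(B,c \right)} = B + c$ ($X{\left(B,c \right)} = \left(B + c\right) + 0 = B + c$)
$\left(-22559 + X{\left(11,83 \right)}\right) + y = \left(-22559 + \left(11 + 83\right)\right) - 68196 = \left(-22559 + 94\right) - 68196 = -22465 - 68196 = -90661$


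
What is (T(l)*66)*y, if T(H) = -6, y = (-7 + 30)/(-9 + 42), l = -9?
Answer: -276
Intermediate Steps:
y = 23/33 ≈ 0.69697
(T(l)*66)*y = -6*66*(23/33) = -396*23/33 = -276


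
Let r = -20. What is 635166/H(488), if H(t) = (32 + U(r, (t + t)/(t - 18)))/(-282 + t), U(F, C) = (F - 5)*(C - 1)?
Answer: 6149677212/239 ≈ 2.5731e+7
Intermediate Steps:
U(F, C) = (-1 + C)*(-5 + F) (U(F, C) = (-5 + F)*(-1 + C) = (-1 + C)*(-5 + F))
H(t) = (57 - 50*t/(-18 + t))/(-282 + t) (H(t) = (32 + (5 - 1*(-20) - 5*(t + t)/(t - 18) + ((t + t)/(t - 18))*(-20)))/(-282 + t) = (32 + (5 + 20 - 5*2*t/(-18 + t) + ((2*t)/(-18 + t))*(-20)))/(-282 + t) = (32 + (5 + 20 - 10*t/(-18 + t) + (2*t/(-18 + t))*(-20)))/(-282 + t) = (32 + (5 + 20 - 10*t/(-18 + t) - 40*t/(-18 + t)))/(-282 + t) = (32 + (25 - 50*t/(-18 + t)))/(-282 + t) = (57 - 50*t/(-18 + t))/(-282 + t))
635166/H(488) = 635166/(((-1026 + 7*488)/((-282 + 488)*(-18 + 488)))) = 635166/(((-1026 + 3416)/(206*470))) = 635166/(((1/206)*(1/470)*2390)) = 635166/(239/9682) = 635166*(9682/239) = 6149677212/239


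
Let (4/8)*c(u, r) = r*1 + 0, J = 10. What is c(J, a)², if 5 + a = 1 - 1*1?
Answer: 100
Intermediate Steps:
a = -5 (a = -5 + (1 - 1*1) = -5 + (1 - 1) = -5 + 0 = -5)
c(u, r) = 2*r (c(u, r) = 2*(r*1 + 0) = 2*(r + 0) = 2*r)
c(J, a)² = (2*(-5))² = (-10)² = 100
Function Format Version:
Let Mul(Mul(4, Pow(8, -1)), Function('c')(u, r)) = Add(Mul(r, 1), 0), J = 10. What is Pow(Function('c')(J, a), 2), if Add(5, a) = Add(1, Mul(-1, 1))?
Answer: 100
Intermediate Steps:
a = -5 (a = Add(-5, Add(1, Mul(-1, 1))) = Add(-5, Add(1, -1)) = Add(-5, 0) = -5)
Function('c')(u, r) = Mul(2, r) (Function('c')(u, r) = Mul(2, Add(Mul(r, 1), 0)) = Mul(2, Add(r, 0)) = Mul(2, r))
Pow(Function('c')(J, a), 2) = Pow(Mul(2, -5), 2) = Pow(-10, 2) = 100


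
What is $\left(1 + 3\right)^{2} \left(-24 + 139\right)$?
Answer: $1840$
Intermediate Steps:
$\left(1 + 3\right)^{2} \left(-24 + 139\right) = 4^{2} \cdot 115 = 16 \cdot 115 = 1840$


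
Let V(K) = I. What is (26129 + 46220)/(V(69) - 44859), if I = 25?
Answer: -72349/44834 ≈ -1.6137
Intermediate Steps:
V(K) = 25
(26129 + 46220)/(V(69) - 44859) = (26129 + 46220)/(25 - 44859) = 72349/(-44834) = 72349*(-1/44834) = -72349/44834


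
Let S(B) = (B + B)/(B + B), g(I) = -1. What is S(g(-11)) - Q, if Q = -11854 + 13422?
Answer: -1567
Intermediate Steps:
S(B) = 1 (S(B) = (2*B)/((2*B)) = (2*B)*(1/(2*B)) = 1)
Q = 1568
S(g(-11)) - Q = 1 - 1*1568 = 1 - 1568 = -1567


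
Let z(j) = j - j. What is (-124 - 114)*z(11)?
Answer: 0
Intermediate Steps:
z(j) = 0
(-124 - 114)*z(11) = (-124 - 114)*0 = -238*0 = 0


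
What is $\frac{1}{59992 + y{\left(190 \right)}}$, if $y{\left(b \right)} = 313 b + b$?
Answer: $\frac{1}{119652} \approx 8.3576 \cdot 10^{-6}$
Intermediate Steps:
$y{\left(b \right)} = 314 b$
$\frac{1}{59992 + y{\left(190 \right)}} = \frac{1}{59992 + 314 \cdot 190} = \frac{1}{59992 + 59660} = \frac{1}{119652}$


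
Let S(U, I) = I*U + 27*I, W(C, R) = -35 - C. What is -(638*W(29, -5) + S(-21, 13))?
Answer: 40754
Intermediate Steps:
S(U, I) = 27*I + I*U
-(638*W(29, -5) + S(-21, 13)) = -(638*(-35 - 1*29) + 13*(27 - 21)) = -(638*(-35 - 29) + 13*6) = -(638*(-64) + 78) = -(-40832 + 78) = -1*(-40754) = 40754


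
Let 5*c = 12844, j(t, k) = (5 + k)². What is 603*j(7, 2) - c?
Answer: 134891/5 ≈ 26978.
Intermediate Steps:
c = 12844/5 (c = (⅕)*12844 = 12844/5 ≈ 2568.8)
603*j(7, 2) - c = 603*(5 + 2)² - 1*12844/5 = 603*7² - 12844/5 = 603*49 - 12844/5 = 29547 - 12844/5 = 134891/5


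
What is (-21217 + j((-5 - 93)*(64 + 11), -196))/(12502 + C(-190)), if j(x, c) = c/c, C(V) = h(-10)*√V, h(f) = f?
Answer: -3490032/2056829 - 53040*I*√190/39079751 ≈ -1.6968 - 0.018708*I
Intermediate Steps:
C(V) = -10*√V
j(x, c) = 1
(-21217 + j((-5 - 93)*(64 + 11), -196))/(12502 + C(-190)) = (-21217 + 1)/(12502 - 10*I*√190) = -21216/(12502 - 10*I*√190)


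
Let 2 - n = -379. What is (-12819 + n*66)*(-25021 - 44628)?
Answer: -858563223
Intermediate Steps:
n = 381 (n = 2 - 1*(-379) = 2 + 379 = 381)
(-12819 + n*66)*(-25021 - 44628) = (-12819 + 381*66)*(-25021 - 44628) = (-12819 + 25146)*(-69649) = 12327*(-69649) = -858563223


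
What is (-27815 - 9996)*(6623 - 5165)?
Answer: -55128438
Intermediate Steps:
(-27815 - 9996)*(6623 - 5165) = -37811*1458 = -55128438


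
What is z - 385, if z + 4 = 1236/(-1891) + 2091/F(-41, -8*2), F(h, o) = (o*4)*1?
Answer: -51111521/121024 ≈ -422.33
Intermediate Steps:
F(h, o) = 4*o (F(h, o) = (4*o)*1 = 4*o)
z = -4517281/121024 (z = -4 + (1236/(-1891) + 2091/((4*(-8*2)))) = -4 + (1236*(-1/1891) + 2091/((4*(-16)))) = -4 + (-1236/1891 + 2091/(-64)) = -4 + (-1236/1891 + 2091*(-1/64)) = -4 + (-1236/1891 - 2091/64) = -4 - 4033185/121024 = -4517281/121024 ≈ -37.326)
z - 385 = -4517281/121024 - 385 = -51111521/121024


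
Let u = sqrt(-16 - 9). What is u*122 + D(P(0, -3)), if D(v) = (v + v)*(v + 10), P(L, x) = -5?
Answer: -50 + 610*I ≈ -50.0 + 610.0*I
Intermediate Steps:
D(v) = 2*v*(10 + v) (D(v) = (2*v)*(10 + v) = 2*v*(10 + v))
u = 5*I (u = sqrt(-25) = 5*I ≈ 5.0*I)
u*122 + D(P(0, -3)) = (5*I)*122 + 2*(-5)*(10 - 5) = 610*I + 2*(-5)*5 = 610*I - 50 = -50 + 610*I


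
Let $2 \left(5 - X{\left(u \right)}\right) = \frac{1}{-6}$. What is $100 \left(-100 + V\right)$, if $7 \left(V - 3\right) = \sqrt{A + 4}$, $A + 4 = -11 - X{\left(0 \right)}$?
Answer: $-9700 + \frac{50 i \sqrt{579}}{21} \approx -9700.0 + 57.292 i$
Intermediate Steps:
$X{\left(u \right)} = \frac{61}{12}$ ($X{\left(u \right)} = 5 - \frac{1}{2 \left(-6\right)} = 5 - - \frac{1}{12} = 5 + \frac{1}{12} = \frac{61}{12}$)
$A = - \frac{241}{12}$ ($A = -4 - \frac{193}{12} = - \frac{241}{12} \approx -20.083$)
$V = 3 + \frac{i \sqrt{579}}{42}$ ($V = 3 + \frac{\sqrt{- \frac{241}{12} + 4}}{7} = 3 + \frac{\sqrt{- \frac{193}{12}}}{7} = 3 + \frac{\frac{1}{6} i \sqrt{579}}{7} = 3 + \frac{i \sqrt{579}}{42} \approx 3.0 + 0.57292 i$)
$100 \left(-100 + V\right) = 100 \left(-100 + \left(3 + \frac{i \sqrt{579}}{42}\right)\right) = 100 \left(-97 + \frac{i \sqrt{579}}{42}\right) = -9700 + \frac{50 i \sqrt{579}}{21}$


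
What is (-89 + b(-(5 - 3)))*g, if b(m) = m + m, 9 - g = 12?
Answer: 279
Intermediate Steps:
g = -3 (g = 9 - 1*12 = 9 - 12 = -3)
b(m) = 2*m
(-89 + b(-(5 - 3)))*g = (-89 + 2*(-(5 - 3)))*(-3) = (-89 + 2*(-1*2))*(-3) = (-89 + 2*(-2))*(-3) = (-89 - 4)*(-3) = -93*(-3) = 279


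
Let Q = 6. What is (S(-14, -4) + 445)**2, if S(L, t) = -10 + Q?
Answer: 194481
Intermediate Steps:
S(L, t) = -4 (S(L, t) = -10 + 6 = -4)
(S(-14, -4) + 445)**2 = (-4 + 445)**2 = 441**2 = 194481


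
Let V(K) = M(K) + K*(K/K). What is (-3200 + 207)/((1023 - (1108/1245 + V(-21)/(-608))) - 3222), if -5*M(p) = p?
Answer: 113279064/83262481 ≈ 1.3605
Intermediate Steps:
M(p) = -p/5
V(K) = 4*K/5 (V(K) = -K/5 + K*(K/K) = -K/5 + K*1 = -K/5 + K = 4*K/5)
(-3200 + 207)/((1023 - (1108/1245 + V(-21)/(-608))) - 3222) = (-3200 + 207)/((1023 - (1108/1245 + ((4/5)*(-21))/(-608))) - 3222) = -2993/((1023 - (1108*(1/1245) - 84/5*(-1/608))) - 3222) = -2993/((1023 - (1108/1245 + 21/760)) - 3222) = -2993/((1023 - 1*34729/37848) - 3222) = -2993/((1023 - 34729/37848) - 3222) = -2993/(38683775/37848 - 3222) = -2993/(-83262481/37848) = -2993*(-37848/83262481) = 113279064/83262481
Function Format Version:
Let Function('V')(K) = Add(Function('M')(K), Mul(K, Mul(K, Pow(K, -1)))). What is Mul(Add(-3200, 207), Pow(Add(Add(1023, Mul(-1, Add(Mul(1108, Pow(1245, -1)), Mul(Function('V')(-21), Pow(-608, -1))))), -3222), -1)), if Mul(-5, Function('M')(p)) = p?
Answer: Rational(113279064, 83262481) ≈ 1.3605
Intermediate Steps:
Function('M')(p) = Mul(Rational(-1, 5), p)
Function('V')(K) = Mul(Rational(4, 5), K) (Function('V')(K) = Add(Mul(Rational(-1, 5), K), Mul(K, Mul(K, Pow(K, -1)))) = Add(Mul(Rational(-1, 5), K), Mul(K, 1)) = Add(Mul(Rational(-1, 5), K), K) = Mul(Rational(4, 5), K))
Mul(Add(-3200, 207), Pow(Add(Add(1023, Mul(-1, Add(Mul(1108, Pow(1245, -1)), Mul(Function('V')(-21), Pow(-608, -1))))), -3222), -1)) = Mul(Add(-3200, 207), Pow(Add(Add(1023, Mul(-1, Add(Mul(1108, Pow(1245, -1)), Mul(Mul(Rational(4, 5), -21), Pow(-608, -1))))), -3222), -1)) = Mul(-2993, Pow(Add(Add(1023, Mul(-1, Add(Mul(1108, Rational(1, 1245)), Mul(Rational(-84, 5), Rational(-1, 608))))), -3222), -1)) = Mul(-2993, Pow(Add(Add(1023, Mul(-1, Add(Rational(1108, 1245), Rational(21, 760)))), -3222), -1)) = Mul(-2993, Pow(Add(Add(1023, Mul(-1, Rational(34729, 37848))), -3222), -1)) = Mul(-2993, Pow(Add(Add(1023, Rational(-34729, 37848)), -3222), -1)) = Mul(-2993, Pow(Add(Rational(38683775, 37848), -3222), -1)) = Mul(-2993, Pow(Rational(-83262481, 37848), -1)) = Mul(-2993, Rational(-37848, 83262481)) = Rational(113279064, 83262481)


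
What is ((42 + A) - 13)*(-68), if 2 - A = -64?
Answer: -6460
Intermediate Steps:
A = 66 (A = 2 - 1*(-64) = 2 + 64 = 66)
((42 + A) - 13)*(-68) = ((42 + 66) - 13)*(-68) = (108 - 13)*(-68) = 95*(-68) = -6460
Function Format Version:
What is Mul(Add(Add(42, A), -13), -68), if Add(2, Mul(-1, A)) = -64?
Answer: -6460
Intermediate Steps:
A = 66 (A = Add(2, Mul(-1, -64)) = Add(2, 64) = 66)
Mul(Add(Add(42, A), -13), -68) = Mul(Add(Add(42, 66), -13), -68) = Mul(Add(108, -13), -68) = Mul(95, -68) = -6460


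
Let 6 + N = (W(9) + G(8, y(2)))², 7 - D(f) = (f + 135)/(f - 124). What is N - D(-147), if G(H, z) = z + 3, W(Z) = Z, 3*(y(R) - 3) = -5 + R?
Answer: 49605/271 ≈ 183.04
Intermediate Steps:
y(R) = 4/3 + R/3 (y(R) = 3 + (-5 + R)/3 = 3 + (-5/3 + R/3) = 4/3 + R/3)
G(H, z) = 3 + z
D(f) = 7 - (135 + f)/(-124 + f) (D(f) = 7 - (f + 135)/(f - 124) = 7 - (135 + f)/(-124 + f))
N = 190 (N = -6 + (9 + (3 + (4/3 + (⅓)*2)))² = -6 + (9 + (3 + (4/3 + ⅔)))² = -6 + (9 + (3 + 2))² = -6 + (9 + 5)² = -6 + 14² = -6 + 196 = 190)
N - D(-147) = 190 - (-1003 + 6*(-147))/(-124 - 147) = 190 - (-1003 - 882)/(-271) = 190 - (-1)*(-1885)/271 = 190 - 1*1885/271 = 190 - 1885/271 = 49605/271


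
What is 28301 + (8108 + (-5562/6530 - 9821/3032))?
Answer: 360389669763/9899480 ≈ 36405.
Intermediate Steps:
28301 + (8108 + (-5562/6530 - 9821/3032)) = 28301 + (8108 + (-5562*1/6530 - 9821*1/3032)) = 28301 + (8108 + (-2781/3265 - 9821/3032)) = 28301 + (8108 - 40497557/9899480) = 28301 + 80224486283/9899480 = 360389669763/9899480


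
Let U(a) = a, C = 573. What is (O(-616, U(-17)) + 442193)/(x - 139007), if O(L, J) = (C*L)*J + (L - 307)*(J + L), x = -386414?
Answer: -7026908/525421 ≈ -13.374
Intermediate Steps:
O(L, J) = (-307 + L)*(J + L) + 573*J*L (O(L, J) = (573*L)*J + (L - 307)*(J + L) = 573*J*L + (-307 + L)*(J + L) = (-307 + L)*(J + L) + 573*J*L)
(O(-616, U(-17)) + 442193)/(x - 139007) = (((-616)² - 307*(-17) - 307*(-616) + 574*(-17)*(-616)) + 442193)/(-386414 - 139007) = ((379456 + 5219 + 189112 + 6010928) + 442193)/(-525421) = (6584715 + 442193)*(-1/525421) = 7026908*(-1/525421) = -7026908/525421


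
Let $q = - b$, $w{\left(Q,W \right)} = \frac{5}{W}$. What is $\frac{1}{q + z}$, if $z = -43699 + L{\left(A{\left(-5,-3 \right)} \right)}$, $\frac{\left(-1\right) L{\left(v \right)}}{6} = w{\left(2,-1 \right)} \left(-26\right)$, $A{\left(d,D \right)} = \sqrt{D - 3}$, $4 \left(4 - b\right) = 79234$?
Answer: $- \frac{2}{49349} \approx -4.0528 \cdot 10^{-5}$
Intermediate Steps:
$b = - \frac{39609}{2}$ ($b = 4 - \frac{39617}{2} = - \frac{39609}{2} \approx -19805.0$)
$A{\left(d,D \right)} = \sqrt{-3 + D}$
$L{\left(v \right)} = -780$ ($L{\left(v \right)} = - 6 \frac{5}{-1} \left(-26\right) = - 6 \cdot 5 \left(-1\right) \left(-26\right) = - 6 \left(\left(-5\right) \left(-26\right)\right) = \left(-6\right) 130 = -780$)
$q = \frac{39609}{2}$ ($q = \left(-1\right) \left(- \frac{39609}{2}\right) = \frac{39609}{2} \approx 19805.0$)
$z = -44479$ ($z = -43699 - 780 = -44479$)
$\frac{1}{q + z} = \frac{1}{\frac{39609}{2} - 44479} = \frac{1}{- \frac{49349}{2}} = - \frac{2}{49349}$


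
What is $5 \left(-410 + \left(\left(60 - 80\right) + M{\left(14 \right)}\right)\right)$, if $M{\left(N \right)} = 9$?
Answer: $-2105$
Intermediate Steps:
$5 \left(-410 + \left(\left(60 - 80\right) + M{\left(14 \right)}\right)\right) = 5 \left(-410 + \left(\left(60 - 80\right) + 9\right)\right) = 5 \left(-410 + \left(-20 + 9\right)\right) = 5 \left(-410 - 11\right) = 5 \left(-421\right) = -2105$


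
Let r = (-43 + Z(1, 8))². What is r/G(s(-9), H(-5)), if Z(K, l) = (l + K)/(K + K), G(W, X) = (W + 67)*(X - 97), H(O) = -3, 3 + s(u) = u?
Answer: -539/2000 ≈ -0.26950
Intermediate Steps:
s(u) = -3 + u
G(W, X) = (-97 + X)*(67 + W) (G(W, X) = (67 + W)*(-97 + X) = (-97 + X)*(67 + W))
Z(K, l) = (K + l)/(2*K) (Z(K, l) = (K + l)/((2*K)) = (K + l)*(1/(2*K)) = (K + l)/(2*K))
r = 5929/4 (r = (-43 + (½)*(1 + 8)/1)² = (-43 + (½)*1*9)² = (-43 + 9/2)² = (-77/2)² = 5929/4 ≈ 1482.3)
r/G(s(-9), H(-5)) = 5929/(4*(-6499 - 97*(-3 - 9) + 67*(-3) + (-3 - 9)*(-3))) = 5929/(4*(-6499 - 97*(-12) - 201 - 12*(-3))) = 5929/(4*(-6499 + 1164 - 201 + 36)) = (5929/4)/(-5500) = (5929/4)*(-1/5500) = -539/2000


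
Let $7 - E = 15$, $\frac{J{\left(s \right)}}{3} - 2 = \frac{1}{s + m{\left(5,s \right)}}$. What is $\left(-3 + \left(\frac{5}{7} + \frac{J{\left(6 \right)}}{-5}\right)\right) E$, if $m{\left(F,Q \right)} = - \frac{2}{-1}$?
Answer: $\frac{997}{35} \approx 28.486$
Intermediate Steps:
$m{\left(F,Q \right)} = 2$ ($m{\left(F,Q \right)} = \left(-2\right) \left(-1\right) = 2$)
$J{\left(s \right)} = 6 + \frac{3}{2 + s}$ ($J{\left(s \right)} = 6 + \frac{3}{s + 2} = 6 + \frac{3}{2 + s}$)
$E = -8$ ($E = 7 - 15 = -8$)
$\left(-3 + \left(\frac{5}{7} + \frac{J{\left(6 \right)}}{-5}\right)\right) E = \left(-3 + \left(\frac{5}{7} + \frac{3 \frac{1}{2 + 6} \left(5 + 2 \cdot 6\right)}{-5}\right)\right) \left(-8\right) = \left(-3 + \left(5 \cdot \frac{1}{7} + \frac{3 \left(5 + 12\right)}{8} \left(- \frac{1}{5}\right)\right)\right) \left(-8\right) = \left(-3 + \left(\frac{5}{7} + 3 \cdot \frac{1}{8} \cdot 17 \left(- \frac{1}{5}\right)\right)\right) \left(-8\right) = \left(-3 + \left(\frac{5}{7} + \frac{51}{8} \left(- \frac{1}{5}\right)\right)\right) \left(-8\right) = \left(-3 + \left(\frac{5}{7} - \frac{51}{40}\right)\right) \left(-8\right) = \left(-3 - \frac{157}{280}\right) \left(-8\right) = \left(- \frac{997}{280}\right) \left(-8\right) = \frac{997}{35}$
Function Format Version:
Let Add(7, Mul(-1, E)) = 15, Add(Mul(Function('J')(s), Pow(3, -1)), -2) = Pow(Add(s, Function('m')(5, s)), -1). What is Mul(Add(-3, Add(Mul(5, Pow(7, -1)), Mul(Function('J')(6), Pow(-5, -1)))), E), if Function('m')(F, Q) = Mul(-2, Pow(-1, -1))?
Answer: Rational(997, 35) ≈ 28.486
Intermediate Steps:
Function('m')(F, Q) = 2 (Function('m')(F, Q) = Mul(-2, -1) = 2)
Function('J')(s) = Add(6, Mul(3, Pow(Add(2, s), -1))) (Function('J')(s) = Add(6, Mul(3, Pow(Add(s, 2), -1))) = Add(6, Mul(3, Pow(Add(2, s), -1))))
E = -8 (E = Add(7, Mul(-1, 15)) = Add(7, -15) = -8)
Mul(Add(-3, Add(Mul(5, Pow(7, -1)), Mul(Function('J')(6), Pow(-5, -1)))), E) = Mul(Add(-3, Add(Mul(5, Pow(7, -1)), Mul(Mul(3, Pow(Add(2, 6), -1), Add(5, Mul(2, 6))), Pow(-5, -1)))), -8) = Mul(Add(-3, Add(Mul(5, Rational(1, 7)), Mul(Mul(3, Pow(8, -1), Add(5, 12)), Rational(-1, 5)))), -8) = Mul(Add(-3, Add(Rational(5, 7), Mul(Mul(3, Rational(1, 8), 17), Rational(-1, 5)))), -8) = Mul(Add(-3, Add(Rational(5, 7), Mul(Rational(51, 8), Rational(-1, 5)))), -8) = Mul(Add(-3, Add(Rational(5, 7), Rational(-51, 40))), -8) = Mul(Add(-3, Rational(-157, 280)), -8) = Mul(Rational(-997, 280), -8) = Rational(997, 35)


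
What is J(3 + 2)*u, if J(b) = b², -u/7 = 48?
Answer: -8400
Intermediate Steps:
u = -336 (u = -7*48 = -336)
J(3 + 2)*u = (3 + 2)²*(-336) = 5²*(-336) = 25*(-336) = -8400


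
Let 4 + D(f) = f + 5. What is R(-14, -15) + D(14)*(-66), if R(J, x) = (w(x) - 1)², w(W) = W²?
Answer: 49186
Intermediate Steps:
D(f) = 1 + f (D(f) = -4 + (f + 5) = -4 + (5 + f) = 1 + f)
R(J, x) = (-1 + x²)² (R(J, x) = (x² - 1)² = (-1 + x²)²)
R(-14, -15) + D(14)*(-66) = (-1 + (-15)²)² + (1 + 14)*(-66) = (-1 + 225)² + 15*(-66) = 224² - 990 = 50176 - 990 = 49186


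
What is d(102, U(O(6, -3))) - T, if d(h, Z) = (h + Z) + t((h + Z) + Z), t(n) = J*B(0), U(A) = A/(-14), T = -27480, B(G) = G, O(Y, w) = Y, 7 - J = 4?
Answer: 193071/7 ≈ 27582.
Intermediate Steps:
J = 3 (J = 7 - 1*4 = 7 - 4 = 3)
U(A) = -A/14 (U(A) = A*(-1/14) = -A/14)
t(n) = 0 (t(n) = 3*0 = 0)
d(h, Z) = Z + h (d(h, Z) = (h + Z) + 0 = (Z + h) + 0 = Z + h)
d(102, U(O(6, -3))) - T = (-1/14*6 + 102) - 1*(-27480) = (-3/7 + 102) + 27480 = 711/7 + 27480 = 193071/7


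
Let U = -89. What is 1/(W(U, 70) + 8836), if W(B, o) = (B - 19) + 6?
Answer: 1/8734 ≈ 0.00011450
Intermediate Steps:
W(B, o) = -13 + B (W(B, o) = (-19 + B) + 6 = -13 + B)
1/(W(U, 70) + 8836) = 1/((-13 - 89) + 8836) = 1/(-102 + 8836) = 1/8734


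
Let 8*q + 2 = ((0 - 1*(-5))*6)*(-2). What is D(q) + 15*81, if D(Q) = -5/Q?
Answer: 37685/31 ≈ 1215.6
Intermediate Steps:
q = -31/4 (q = -¼ + (((0 - 1*(-5))*6)*(-2))/8 = -¼ + (((0 + 5)*6)*(-2))/8 = -¼ + ((5*6)*(-2))/8 = -¼ + (30*(-2))/8 = -¼ + (⅛)*(-60) = -¼ - 15/2 = -31/4 ≈ -7.7500)
D(q) + 15*81 = -5/(-31/4) + 15*81 = -5*(-4/31) + 1215 = 20/31 + 1215 = 37685/31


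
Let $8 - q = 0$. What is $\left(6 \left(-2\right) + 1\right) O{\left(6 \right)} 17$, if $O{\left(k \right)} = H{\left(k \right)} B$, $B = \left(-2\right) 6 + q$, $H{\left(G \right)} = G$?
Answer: $4488$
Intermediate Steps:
$q = 8$ ($q = 8 - 0 = 8 + 0 = 8$)
$B = -4$ ($B = \left(-2\right) 6 + 8 = -12 + 8 = -4$)
$O{\left(k \right)} = - 4 k$ ($O{\left(k \right)} = k \left(-4\right) = - 4 k$)
$\left(6 \left(-2\right) + 1\right) O{\left(6 \right)} 17 = \left(6 \left(-2\right) + 1\right) \left(\left(-4\right) 6\right) 17 = \left(-12 + 1\right) \left(-24\right) 17 = \left(-11\right) \left(-24\right) 17 = 264 \cdot 17 = 4488$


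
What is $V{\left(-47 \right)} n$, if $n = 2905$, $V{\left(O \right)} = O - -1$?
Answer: $-133630$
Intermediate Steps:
$V{\left(O \right)} = 1 + O$ ($V{\left(O \right)} = O + 1 = 1 + O$)
$V{\left(-47 \right)} n = \left(1 - 47\right) 2905 = \left(-46\right) 2905 = -133630$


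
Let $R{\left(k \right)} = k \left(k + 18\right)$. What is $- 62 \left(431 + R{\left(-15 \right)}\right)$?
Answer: $-23932$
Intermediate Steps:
$R{\left(k \right)} = k \left(18 + k\right)$
$- 62 \left(431 + R{\left(-15 \right)}\right) = - 62 \left(431 - 15 \left(18 - 15\right)\right) = - 62 \left(431 - 45\right) = \left(-62\right) 386 = -23932$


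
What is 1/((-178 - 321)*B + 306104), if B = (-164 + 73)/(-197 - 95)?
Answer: 292/89336959 ≈ 3.2685e-6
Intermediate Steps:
B = 91/292 (B = -91/(-292) = -91*(-1/292) = 91/292 ≈ 0.31164)
1/((-178 - 321)*B + 306104) = 1/((-178 - 321)*(91/292) + 306104) = 1/(-499*91/292 + 306104) = 1/(-45409/292 + 306104) = 1/(89336959/292) = 292/89336959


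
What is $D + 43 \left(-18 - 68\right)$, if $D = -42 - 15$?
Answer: $-3755$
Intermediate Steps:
$D = -57$ ($D = -42 - 15 = -57$)
$D + 43 \left(-18 - 68\right) = -57 + 43 \left(-18 - 68\right) = -57 + 43 \left(-86\right) = -57 - 3698 = -3755$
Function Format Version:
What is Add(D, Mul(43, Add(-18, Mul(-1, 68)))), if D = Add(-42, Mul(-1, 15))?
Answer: -3755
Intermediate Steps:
D = -57 (D = Add(-42, -15) = -57)
Add(D, Mul(43, Add(-18, Mul(-1, 68)))) = Add(-57, Mul(43, Add(-18, Mul(-1, 68)))) = Add(-57, Mul(43, Add(-18, -68))) = Add(-57, Mul(43, -86)) = Add(-57, -3698) = -3755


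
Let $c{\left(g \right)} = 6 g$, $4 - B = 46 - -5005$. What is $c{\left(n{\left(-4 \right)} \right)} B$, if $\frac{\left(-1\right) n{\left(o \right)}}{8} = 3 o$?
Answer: $-2907072$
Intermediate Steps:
$n{\left(o \right)} = - 24 o$ ($n{\left(o \right)} = - 8 \cdot 3 o = - 24 o$)
$B = -5047$ ($B = 4 - \left(46 - -5005\right) = 4 - \left(46 + 5005\right) = 4 - 5051 = -5047$)
$c{\left(n{\left(-4 \right)} \right)} B = 6 \left(\left(-24\right) \left(-4\right)\right) \left(-5047\right) = 6 \cdot 96 \left(-5047\right) = 576 \left(-5047\right) = -2907072$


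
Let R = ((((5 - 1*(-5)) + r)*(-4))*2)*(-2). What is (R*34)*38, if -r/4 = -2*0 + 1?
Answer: 124032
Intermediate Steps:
r = -4 (r = -4*(-2*0 + 1) = -4*(0 + 1) = -4*1 = -4)
R = 96 (R = ((((5 - 1*(-5)) - 4)*(-4))*2)*(-2) = ((((5 + 5) - 4)*(-4))*2)*(-2) = (((10 - 4)*(-4))*2)*(-2) = ((6*(-4))*2)*(-2) = -24*2*(-2) = -48*(-2) = 96)
(R*34)*38 = (96*34)*38 = 3264*38 = 124032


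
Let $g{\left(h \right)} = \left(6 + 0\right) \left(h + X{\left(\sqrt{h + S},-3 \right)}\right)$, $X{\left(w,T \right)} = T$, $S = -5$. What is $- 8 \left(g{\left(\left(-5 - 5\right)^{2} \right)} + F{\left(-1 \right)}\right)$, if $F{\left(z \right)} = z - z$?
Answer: $-4656$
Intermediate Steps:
$F{\left(z \right)} = 0$
$g{\left(h \right)} = -18 + 6 h$ ($g{\left(h \right)} = \left(6 + 0\right) \left(h - 3\right) = 6 \left(-3 + h\right) = -18 + 6 h$)
$- 8 \left(g{\left(\left(-5 - 5\right)^{2} \right)} + F{\left(-1 \right)}\right) = - 8 \left(\left(-18 + 6 \left(-5 - 5\right)^{2}\right) + 0\right) = - 8 \left(\left(-18 + 6 \left(-10\right)^{2}\right) + 0\right) = - 8 \left(\left(-18 + 6 \cdot 100\right) + 0\right) = - 8 \left(\left(-18 + 600\right) + 0\right) = - 8 \left(582 + 0\right) = \left(-8\right) 582 = -4656$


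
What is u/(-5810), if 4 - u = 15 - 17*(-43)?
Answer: 53/415 ≈ 0.12771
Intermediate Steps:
u = -742 (u = 4 - (15 - 17*(-43)) = 4 - (15 + 731) = 4 - 1*746 = 4 - 746 = -742)
u/(-5810) = -742/(-5810) = -742*(-1/5810) = 53/415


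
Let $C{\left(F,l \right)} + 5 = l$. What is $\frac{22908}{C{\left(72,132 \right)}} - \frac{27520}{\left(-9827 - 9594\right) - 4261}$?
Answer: $\frac{273001148}{1503807} \approx 181.54$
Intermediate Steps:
$C{\left(F,l \right)} = -5 + l$
$\frac{22908}{C{\left(72,132 \right)}} - \frac{27520}{\left(-9827 - 9594\right) - 4261} = \frac{22908}{-5 + 132} - \frac{27520}{\left(-9827 - 9594\right) - 4261} = \frac{22908}{127} - \frac{27520}{-19421 - 4261} = 22908 \cdot \frac{1}{127} - \frac{27520}{-23682} = \frac{22908}{127} - - \frac{13760}{11841} = \frac{22908}{127} + \frac{13760}{11841} = \frac{273001148}{1503807}$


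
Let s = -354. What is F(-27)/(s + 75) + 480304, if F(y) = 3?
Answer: 44668271/93 ≈ 4.8030e+5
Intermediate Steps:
F(-27)/(s + 75) + 480304 = 3/(-354 + 75) + 480304 = 3/(-279) + 480304 = -1/279*3 + 480304 = -1/93 + 480304 = 44668271/93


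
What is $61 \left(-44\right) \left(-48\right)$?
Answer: $128832$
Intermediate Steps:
$61 \left(-44\right) \left(-48\right) = \left(-2684\right) \left(-48\right) = 128832$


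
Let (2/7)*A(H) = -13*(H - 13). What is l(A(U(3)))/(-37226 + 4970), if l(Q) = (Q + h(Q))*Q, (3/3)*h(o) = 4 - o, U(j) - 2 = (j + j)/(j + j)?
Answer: -65/1152 ≈ -0.056424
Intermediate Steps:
U(j) = 3 (U(j) = 2 + (j + j)/(j + j) = 2 + (2*j)/((2*j)) = 2 + (2*j)*(1/(2*j)) = 2 + 1 = 3)
A(H) = 1183/2 - 91*H/2 (A(H) = 7*(-13*(H - 13))/2 = 7*(-13*(-13 + H))/2 = 7*(169 - 13*H)/2 = 1183/2 - 91*H/2)
h(o) = 4 - o
l(Q) = 4*Q (l(Q) = (Q + (4 - Q))*Q = 4*Q)
l(A(U(3)))/(-37226 + 4970) = (4*(1183/2 - 91/2*3))/(-37226 + 4970) = (4*(1183/2 - 273/2))/(-32256) = (4*455)*(-1/32256) = 1820*(-1/32256) = -65/1152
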